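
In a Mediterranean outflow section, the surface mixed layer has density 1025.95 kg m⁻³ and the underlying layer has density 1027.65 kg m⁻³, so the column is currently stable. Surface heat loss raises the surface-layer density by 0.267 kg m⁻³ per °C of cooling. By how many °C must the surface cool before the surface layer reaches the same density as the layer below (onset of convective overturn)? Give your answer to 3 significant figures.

Density deficit of the surface layer: 1027.65 − 1025.95 = 1.7 kg m⁻³.
Required change = 1.7 / 0.267 = 6.37 °C.

6.37 °C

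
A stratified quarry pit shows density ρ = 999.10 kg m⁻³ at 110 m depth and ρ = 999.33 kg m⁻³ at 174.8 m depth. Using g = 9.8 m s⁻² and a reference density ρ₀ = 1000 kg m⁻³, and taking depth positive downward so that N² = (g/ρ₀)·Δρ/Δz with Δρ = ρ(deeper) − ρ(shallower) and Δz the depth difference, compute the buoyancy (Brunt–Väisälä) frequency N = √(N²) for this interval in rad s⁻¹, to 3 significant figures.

5.90 × 10⁻³ rad s⁻¹

Δρ = 999.33 − 999.10 = 0.23 kg m⁻³ over Δz = 174.8 − 110 = 64.8 m.
N² = (9.8/1000) × (0.23/64.8) = 3.4784 × 10⁻⁵ s⁻².
N = √(3.4784 × 10⁻⁵) = 5.8978 × 10⁻³ rad s⁻¹ ≈ 5.90 × 10⁻³ rad s⁻¹.
Since Δρ > 0 the layer is stably stratified.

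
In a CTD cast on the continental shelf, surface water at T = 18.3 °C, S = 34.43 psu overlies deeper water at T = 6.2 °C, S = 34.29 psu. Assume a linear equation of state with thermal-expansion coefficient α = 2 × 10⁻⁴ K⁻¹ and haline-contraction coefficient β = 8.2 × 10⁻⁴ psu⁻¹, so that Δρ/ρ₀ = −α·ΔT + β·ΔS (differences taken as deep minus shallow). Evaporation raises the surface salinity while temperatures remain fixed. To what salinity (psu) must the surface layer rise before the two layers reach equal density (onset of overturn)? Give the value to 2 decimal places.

Neutral buoyancy requires −α(T_deep − T_surf) + β(S_deep − S_surf′) = 0.
S_surf′ = S_deep − (α/β)·ΔT = 34.29 − (2 × 10⁻⁴/8.2 × 10⁻⁴)·(-12.1) = 37.2412 psu.
Increase required: 37.2412 − 34.43 = 2.8112 psu.

37.24 psu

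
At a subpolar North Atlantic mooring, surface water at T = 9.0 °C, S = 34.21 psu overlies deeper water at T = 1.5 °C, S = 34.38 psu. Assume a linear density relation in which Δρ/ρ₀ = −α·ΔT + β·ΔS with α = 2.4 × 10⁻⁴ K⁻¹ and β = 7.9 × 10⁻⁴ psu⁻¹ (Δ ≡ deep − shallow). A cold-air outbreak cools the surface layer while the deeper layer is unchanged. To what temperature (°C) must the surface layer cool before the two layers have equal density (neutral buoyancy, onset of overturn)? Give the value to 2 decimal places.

0.94 °C

Neutral buoyancy requires Δρ = 0, i.e. −α(T_deep − T_surf′) + β(S_deep − S_surf) = 0.
T_surf′ = T_deep − (β/α)·ΔS = 1.5 − (7.9 × 10⁻⁴/2.4 × 10⁻⁴)·(+0.17) = 0.9404 °C.
Cooling required: 9.0 − (0.9404) = 8.0596 °C.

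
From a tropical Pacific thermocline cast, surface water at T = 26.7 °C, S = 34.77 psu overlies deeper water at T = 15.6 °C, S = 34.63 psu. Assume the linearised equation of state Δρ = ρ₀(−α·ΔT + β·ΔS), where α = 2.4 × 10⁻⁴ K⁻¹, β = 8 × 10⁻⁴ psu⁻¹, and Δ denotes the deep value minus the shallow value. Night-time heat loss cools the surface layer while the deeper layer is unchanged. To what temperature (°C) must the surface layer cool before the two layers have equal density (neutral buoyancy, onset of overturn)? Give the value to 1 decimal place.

Neutral buoyancy requires Δρ = 0, i.e. −α(T_deep − T_surf′) + β(S_deep − S_surf) = 0.
T_surf′ = T_deep − (β/α)·ΔS = 15.6 − (8 × 10⁻⁴/2.4 × 10⁻⁴)·(-0.14) = 16.067 °C.
Cooling required: 26.7 − (16.067) = 10.633 °C.

16.1 °C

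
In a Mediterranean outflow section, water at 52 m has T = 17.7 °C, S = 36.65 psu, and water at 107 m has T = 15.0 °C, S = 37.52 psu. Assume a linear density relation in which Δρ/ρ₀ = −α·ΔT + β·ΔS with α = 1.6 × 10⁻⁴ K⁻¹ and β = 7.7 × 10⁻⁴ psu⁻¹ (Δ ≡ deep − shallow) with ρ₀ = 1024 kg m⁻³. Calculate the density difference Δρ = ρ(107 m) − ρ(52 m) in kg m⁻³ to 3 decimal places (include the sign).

+1.128 kg m⁻³

ΔT = -2.7 K, ΔS = +0.87 psu (deep − shallow).
Δρ/ρ₀ = −(1.6 × 10⁻⁴)(-2.7) + (7.7 × 10⁻⁴)(+0.87) = 1.1019 × 10⁻³.
Δρ = 1024 × (1.1019 × 10⁻³) = +1.128 kg m⁻³.
Positive Δρ: denser below, stable.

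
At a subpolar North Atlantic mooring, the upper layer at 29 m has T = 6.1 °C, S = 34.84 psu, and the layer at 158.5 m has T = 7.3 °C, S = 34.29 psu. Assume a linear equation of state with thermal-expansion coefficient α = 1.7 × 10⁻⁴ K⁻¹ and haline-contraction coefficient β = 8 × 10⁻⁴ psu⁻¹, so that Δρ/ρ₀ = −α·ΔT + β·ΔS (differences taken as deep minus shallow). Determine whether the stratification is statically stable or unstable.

ΔT = 7.3 − 6.1 = +1.2 K and ΔS = 34.29 − 34.84 = -0.55 psu (deep − shallow).
−αΔT = -2.04 × 10⁻⁴; βΔS = -4.40 × 10⁻⁴; sum Δρ/ρ₀ = -6.44 × 10⁻⁴.
Δρ/ρ₀ < 0, so Δρ < 0: deeper water is lighter → statically unstable; the column would overturn.

unstable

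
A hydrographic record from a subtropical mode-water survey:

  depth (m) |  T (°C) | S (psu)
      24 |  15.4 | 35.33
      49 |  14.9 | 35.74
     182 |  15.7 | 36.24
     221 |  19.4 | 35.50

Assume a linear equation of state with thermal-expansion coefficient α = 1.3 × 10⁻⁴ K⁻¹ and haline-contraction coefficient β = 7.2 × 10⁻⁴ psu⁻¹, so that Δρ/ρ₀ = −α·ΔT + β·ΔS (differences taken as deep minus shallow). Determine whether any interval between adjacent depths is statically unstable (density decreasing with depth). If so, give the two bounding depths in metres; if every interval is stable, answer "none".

182–221 m

Evaluate Δρ/ρ₀ = −αΔT + βΔS across each adjacent pair:
  24–49 m: −αΔT+βΔS = −(1.3 × 10⁻⁴)(-0.5)+(7.2 × 10⁻⁴)(+0.41) = 3.6 × 10⁻⁴ → stable
  49–182 m: −αΔT+βΔS = −(1.3 × 10⁻⁴)(+0.8)+(7.2 × 10⁻⁴)(+0.50) = 2.6 × 10⁻⁴ → stable
  182–221 m: −αΔT+βΔS = −(1.3 × 10⁻⁴)(+3.7)+(7.2 × 10⁻⁴)(-0.74) = -1.0 × 10⁻³ → UNSTABLE
The 182–221 m interval has Δρ < 0: lighter water underlies denser water.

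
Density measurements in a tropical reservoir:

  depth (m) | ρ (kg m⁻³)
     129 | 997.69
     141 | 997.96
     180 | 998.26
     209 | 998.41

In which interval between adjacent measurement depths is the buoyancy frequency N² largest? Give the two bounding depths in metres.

Compute the density gradient over each adjacent pair:
  129–141 m: Δρ/Δz = 0.27/12 = 0.023 kg m⁻⁴
  141–180 m: Δρ/Δz = 0.30/39 = 7.7 × 10⁻³ kg m⁻⁴
  180–209 m: Δρ/Δz = 0.15/29 = 5.2 × 10⁻³ kg m⁻⁴
The largest gradient is in the 129–141 m interval — the pycnocline.

129–141 m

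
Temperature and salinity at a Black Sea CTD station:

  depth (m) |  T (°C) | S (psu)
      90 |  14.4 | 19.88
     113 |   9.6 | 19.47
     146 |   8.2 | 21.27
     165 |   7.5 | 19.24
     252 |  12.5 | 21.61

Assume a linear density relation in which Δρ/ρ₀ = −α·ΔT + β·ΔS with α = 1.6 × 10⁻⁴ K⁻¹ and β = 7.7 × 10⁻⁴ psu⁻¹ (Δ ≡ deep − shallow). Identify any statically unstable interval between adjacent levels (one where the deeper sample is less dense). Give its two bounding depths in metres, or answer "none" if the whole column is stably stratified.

146–165 m

Evaluate Δρ/ρ₀ = −αΔT + βΔS across each adjacent pair:
  90–113 m: −αΔT+βΔS = −(1.6 × 10⁻⁴)(-4.8)+(7.7 × 10⁻⁴)(-0.41) = 4.5 × 10⁻⁴ → stable
  113–146 m: −αΔT+βΔS = −(1.6 × 10⁻⁴)(-1.4)+(7.7 × 10⁻⁴)(+1.80) = 1.6 × 10⁻³ → stable
  146–165 m: −αΔT+βΔS = −(1.6 × 10⁻⁴)(-0.7)+(7.7 × 10⁻⁴)(-2.03) = -1.5 × 10⁻³ → UNSTABLE
  165–252 m: −αΔT+βΔS = −(1.6 × 10⁻⁴)(+5.0)+(7.7 × 10⁻⁴)(+2.37) = 1.0 × 10⁻³ → stable
The 146–165 m interval has Δρ < 0: lighter water underlies denser water.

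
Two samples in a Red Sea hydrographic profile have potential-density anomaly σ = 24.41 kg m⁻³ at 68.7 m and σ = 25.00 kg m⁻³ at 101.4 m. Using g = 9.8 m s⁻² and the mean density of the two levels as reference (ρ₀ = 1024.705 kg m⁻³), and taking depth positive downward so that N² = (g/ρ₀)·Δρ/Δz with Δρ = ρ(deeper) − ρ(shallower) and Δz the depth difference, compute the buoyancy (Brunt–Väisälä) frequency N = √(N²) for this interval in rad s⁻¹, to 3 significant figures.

Δρ = 1025.00 − 1024.41 = 0.59 kg m⁻³ over Δz = 101.4 − 68.7 = 32.7 m.
N² = (9.8/1024.705) × (0.59/32.7) = 1.7256 × 10⁻⁴ s⁻².
N = √(1.7256 × 10⁻⁴) = 0.013136 rad s⁻¹ ≈ 0.0131 rad s⁻¹.
A positive N² confirms static stability across the interval.

0.0131 rad s⁻¹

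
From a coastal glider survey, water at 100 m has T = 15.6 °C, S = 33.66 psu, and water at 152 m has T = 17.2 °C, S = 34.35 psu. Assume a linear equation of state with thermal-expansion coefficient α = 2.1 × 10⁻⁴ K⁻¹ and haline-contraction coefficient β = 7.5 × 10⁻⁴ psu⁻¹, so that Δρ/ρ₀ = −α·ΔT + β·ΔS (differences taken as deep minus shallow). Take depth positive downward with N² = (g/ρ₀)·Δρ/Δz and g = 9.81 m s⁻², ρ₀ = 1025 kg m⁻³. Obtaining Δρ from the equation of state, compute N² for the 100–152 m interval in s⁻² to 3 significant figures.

ΔT = +1.6 K, ΔS = +0.69 psu (deep − shallow).
Δρ/ρ₀ = −αΔT + βΔS = -3.36 × 10⁻⁴ + 5.175 × 10⁻⁴ = 1.815 × 10⁻⁴, so Δρ ≈ 0.1860 kg m⁻³.
N² = (g/ρ₀)·Δρ/Δz = g·(Δρ/ρ₀)/Δz = 9.81 × 1.815 × 10⁻⁴ / 52 = 3.4241 × 10⁻⁵ s⁻² ≈ 3.42 × 10⁻⁵ s⁻².

3.42 × 10⁻⁵ s⁻²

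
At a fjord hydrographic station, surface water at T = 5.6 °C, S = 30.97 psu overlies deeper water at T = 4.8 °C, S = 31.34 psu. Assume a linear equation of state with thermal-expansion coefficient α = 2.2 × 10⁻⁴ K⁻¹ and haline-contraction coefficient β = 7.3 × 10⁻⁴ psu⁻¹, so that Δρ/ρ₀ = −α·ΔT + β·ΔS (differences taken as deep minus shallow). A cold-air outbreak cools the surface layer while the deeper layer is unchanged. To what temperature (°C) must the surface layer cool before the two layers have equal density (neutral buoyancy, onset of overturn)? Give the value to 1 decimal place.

Neutral buoyancy requires Δρ = 0, i.e. −α(T_deep − T_surf′) + β(S_deep − S_surf) = 0.
T_surf′ = T_deep − (β/α)·ΔS = 4.8 − (7.3 × 10⁻⁴/2.2 × 10⁻⁴)·(+0.37) = 3.572 °C.
Cooling required: 5.6 − (3.572) = 2.028 °C.

3.6 °C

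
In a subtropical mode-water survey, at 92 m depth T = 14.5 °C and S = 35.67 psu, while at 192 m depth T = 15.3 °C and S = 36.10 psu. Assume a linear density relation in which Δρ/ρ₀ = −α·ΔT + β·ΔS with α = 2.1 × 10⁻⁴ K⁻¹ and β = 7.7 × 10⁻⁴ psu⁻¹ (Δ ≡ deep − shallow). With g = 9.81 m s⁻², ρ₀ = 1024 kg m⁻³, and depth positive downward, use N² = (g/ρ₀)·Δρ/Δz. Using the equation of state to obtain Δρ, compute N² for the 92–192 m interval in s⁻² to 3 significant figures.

1.60 × 10⁻⁵ s⁻²

ΔT = +0.8 K, ΔS = +0.43 psu (deep − shallow).
Δρ/ρ₀ = −αΔT + βΔS = -1.68 × 10⁻⁴ + 3.311 × 10⁻⁴ = 1.631 × 10⁻⁴, so Δρ ≈ 0.1670 kg m⁻³.
N² = (g/ρ₀)·Δρ/Δz = g·(Δρ/ρ₀)/Δz = 9.81 × 1.631 × 10⁻⁴ / 100 = 1.6000 × 10⁻⁵ s⁻² ≈ 1.60 × 10⁻⁵ s⁻².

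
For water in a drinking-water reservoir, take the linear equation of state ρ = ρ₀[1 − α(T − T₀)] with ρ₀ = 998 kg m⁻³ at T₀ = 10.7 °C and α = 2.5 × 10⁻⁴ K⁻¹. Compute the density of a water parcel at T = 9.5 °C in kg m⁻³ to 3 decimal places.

T − T₀ = -1.2 K.
Bracket = 1 − α·(-1.2) = 1 + (3.00 × 10⁻⁴) = 1.0003000.
ρ = 998 × 1.0003000 = 998.299 kg m⁻³.

998.299 kg m⁻³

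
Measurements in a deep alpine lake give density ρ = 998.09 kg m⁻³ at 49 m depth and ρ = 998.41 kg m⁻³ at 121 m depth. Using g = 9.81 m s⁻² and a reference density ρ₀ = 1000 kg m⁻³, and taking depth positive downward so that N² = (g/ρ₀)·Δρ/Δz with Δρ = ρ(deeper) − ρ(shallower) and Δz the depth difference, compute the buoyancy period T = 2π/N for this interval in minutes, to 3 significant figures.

Δρ = 998.41 − 998.09 = 0.32 kg m⁻³ over Δz = 121 − 49 = 72 m.
N² = (9.81/1000) × (0.32/72) = 4.3600 × 10⁻⁵ s⁻².
N = √(4.3600 × 10⁻⁵) = 6.6030 × 10⁻³ rad s⁻¹, so T = 2π/N = 951.57 s = 15.860 min ≈ 15.9 min.

15.9 min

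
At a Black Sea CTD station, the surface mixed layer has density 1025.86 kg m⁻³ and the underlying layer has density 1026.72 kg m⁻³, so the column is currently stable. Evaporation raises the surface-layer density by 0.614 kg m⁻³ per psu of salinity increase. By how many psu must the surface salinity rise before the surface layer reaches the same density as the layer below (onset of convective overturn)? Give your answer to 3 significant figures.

Density deficit of the surface layer: 1026.72 − 1025.86 = 0.86 kg m⁻³.
Required change = 0.86 / 0.614 = 1.40 psu.

1.40 psu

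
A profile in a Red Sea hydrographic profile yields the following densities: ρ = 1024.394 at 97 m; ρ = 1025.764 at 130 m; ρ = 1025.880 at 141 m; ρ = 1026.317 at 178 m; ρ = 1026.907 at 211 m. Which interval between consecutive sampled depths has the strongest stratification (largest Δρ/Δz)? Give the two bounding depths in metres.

97–130 m

Compute the density gradient over each adjacent pair:
  97–130 m: Δρ/Δz = 1.370/33 = 0.042 kg m⁻⁴
  130–141 m: Δρ/Δz = 0.116/11 = 0.011 kg m⁻⁴
  141–178 m: Δρ/Δz = 0.437/37 = 0.012 kg m⁻⁴
  178–211 m: Δρ/Δz = 0.590/33 = 0.018 kg m⁻⁴
The largest gradient is in the 97–130 m interval — the pycnocline.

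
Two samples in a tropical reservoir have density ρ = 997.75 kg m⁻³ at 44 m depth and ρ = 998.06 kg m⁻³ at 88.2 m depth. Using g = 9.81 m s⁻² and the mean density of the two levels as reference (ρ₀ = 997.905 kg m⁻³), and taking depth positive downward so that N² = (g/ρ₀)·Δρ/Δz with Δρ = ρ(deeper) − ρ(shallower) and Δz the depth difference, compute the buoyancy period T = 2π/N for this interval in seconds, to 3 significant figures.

757 s

Δρ = 998.06 − 997.75 = 0.31 kg m⁻³ over Δz = 88.2 − 44 = 44.2 m.
N² = (9.81/997.905) × (0.31/44.2) = 6.8948 × 10⁻⁵ s⁻².
N = √(6.8948 × 10⁻⁵) = 8.3035 × 10⁻³ rad s⁻¹, so T = 2π/N = 756.69 s ≈ 757 s.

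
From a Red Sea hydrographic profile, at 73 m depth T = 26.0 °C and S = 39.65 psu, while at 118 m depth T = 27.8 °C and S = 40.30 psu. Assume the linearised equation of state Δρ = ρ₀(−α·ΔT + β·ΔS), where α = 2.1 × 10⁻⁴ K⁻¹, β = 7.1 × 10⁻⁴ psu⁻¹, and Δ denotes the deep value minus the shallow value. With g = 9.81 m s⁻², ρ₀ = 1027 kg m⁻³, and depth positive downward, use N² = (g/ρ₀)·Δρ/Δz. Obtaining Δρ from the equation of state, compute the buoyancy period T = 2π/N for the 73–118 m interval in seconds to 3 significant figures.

1.47 × 10³ s

ΔT = +1.8 K, ΔS = +0.65 psu (deep − shallow).
Δρ/ρ₀ = −αΔT + βΔS = -3.78 × 10⁻⁴ + 4.615 × 10⁻⁴ = 8.35 × 10⁻⁵, so Δρ ≈ 0.08575 kg m⁻³.
N² = (g/ρ₀)·Δρ/Δz = g·(Δρ/ρ₀)/Δz = 9.81 × 8.35 × 10⁻⁵ / 45 = 1.8203 × 10⁻⁵ s⁻².
N = √(1.8203 × 10⁻⁵) = 4.2665 × 10⁻³ rad s⁻¹ → T = 2π/N = 1.4727 × 10³ s ≈ 1.47 × 10³ s.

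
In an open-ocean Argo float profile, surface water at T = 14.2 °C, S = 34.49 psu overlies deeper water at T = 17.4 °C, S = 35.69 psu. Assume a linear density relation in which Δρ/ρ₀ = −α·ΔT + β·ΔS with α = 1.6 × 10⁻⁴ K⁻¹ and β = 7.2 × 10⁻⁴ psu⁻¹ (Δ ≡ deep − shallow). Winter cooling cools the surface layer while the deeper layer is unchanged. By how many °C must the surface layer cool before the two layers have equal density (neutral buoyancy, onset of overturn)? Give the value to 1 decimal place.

2.2 °C

Neutral buoyancy requires Δρ = 0, i.e. −α(T_deep − T_surf′) + β(S_deep − S_surf) = 0.
T_surf′ = T_deep − (β/α)·ΔS = 17.4 − (7.2 × 10⁻⁴/1.6 × 10⁻⁴)·(+1.20) = 12.000 °C.
Cooling required: 14.2 − (12.000) = 2.200 °C.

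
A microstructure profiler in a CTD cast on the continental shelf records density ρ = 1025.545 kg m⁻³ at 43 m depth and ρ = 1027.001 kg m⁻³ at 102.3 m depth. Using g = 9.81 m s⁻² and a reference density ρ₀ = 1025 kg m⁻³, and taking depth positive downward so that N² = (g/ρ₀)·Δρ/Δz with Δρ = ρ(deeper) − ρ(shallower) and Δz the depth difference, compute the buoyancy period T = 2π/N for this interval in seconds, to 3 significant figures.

Δρ = 1027.001 − 1025.545 = 1.456 kg m⁻³ over Δz = 102.3 − 43 = 59.3 m.
N² = (9.81/1025) × (1.456/59.3) = 2.3499 × 10⁻⁴ s⁻².
N = √(2.3499 × 10⁻⁴) = 0.015329 rad s⁻¹, so T = 2π/N = 409.89 s ≈ 410 s.
N² > 0, so the interval is statically stable.

410 s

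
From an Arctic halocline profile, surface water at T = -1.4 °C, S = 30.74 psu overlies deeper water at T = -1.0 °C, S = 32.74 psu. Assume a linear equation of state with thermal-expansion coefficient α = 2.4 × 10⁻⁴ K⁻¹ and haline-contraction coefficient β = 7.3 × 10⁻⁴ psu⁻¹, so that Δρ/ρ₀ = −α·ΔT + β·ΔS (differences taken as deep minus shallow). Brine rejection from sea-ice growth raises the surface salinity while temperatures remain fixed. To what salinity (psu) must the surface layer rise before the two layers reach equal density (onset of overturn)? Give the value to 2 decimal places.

Neutral buoyancy requires −α(T_deep − T_surf) + β(S_deep − S_surf′) = 0.
S_surf′ = S_deep − (α/β)·ΔT = 32.74 − (2.4 × 10⁻⁴/7.3 × 10⁻⁴)·(+0.4) = 32.6085 psu.
Increase required: 32.6085 − 30.74 = 1.8685 psu.

32.61 psu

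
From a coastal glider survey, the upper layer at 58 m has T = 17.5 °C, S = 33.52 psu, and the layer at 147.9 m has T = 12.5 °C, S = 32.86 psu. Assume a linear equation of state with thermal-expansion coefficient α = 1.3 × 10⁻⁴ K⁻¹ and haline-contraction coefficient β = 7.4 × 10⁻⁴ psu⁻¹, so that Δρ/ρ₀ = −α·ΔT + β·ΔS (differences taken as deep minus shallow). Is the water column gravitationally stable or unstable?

stable

ΔT = 12.5 − 17.5 = -5.0 K and ΔS = 32.86 − 33.52 = -0.66 psu (deep − shallow).
−αΔT = 6.50 × 10⁻⁴; βΔS = -4.884 × 10⁻⁴; sum Δρ/ρ₀ = 1.616 × 10⁻⁴.
Δρ/ρ₀ > 0, so Δρ > 0: deeper water is denser → statically stable.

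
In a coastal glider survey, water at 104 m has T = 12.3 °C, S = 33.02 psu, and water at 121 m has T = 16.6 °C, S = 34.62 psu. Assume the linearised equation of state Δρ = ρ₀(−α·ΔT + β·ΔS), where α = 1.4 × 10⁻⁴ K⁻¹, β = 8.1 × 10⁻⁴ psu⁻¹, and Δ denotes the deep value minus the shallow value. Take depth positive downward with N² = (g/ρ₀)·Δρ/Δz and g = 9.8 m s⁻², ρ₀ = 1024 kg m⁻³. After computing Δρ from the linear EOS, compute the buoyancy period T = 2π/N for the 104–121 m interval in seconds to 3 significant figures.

314 s

ΔT = +4.3 K, ΔS = +1.60 psu (deep − shallow).
Δρ/ρ₀ = −αΔT + βΔS = -6.02 × 10⁻⁴ + 1.296 × 10⁻³ = 6.94 × 10⁻⁴, so Δρ ≈ 0.7107 kg m⁻³.
N² = (g/ρ₀)·Δρ/Δz = g·(Δρ/ρ₀)/Δz = 9.8 × 6.94 × 10⁻⁴ / 17 = 4.0007 × 10⁻⁴ s⁻².
N = √(4.0007 × 10⁻⁴) = 0.020002 rad s⁻¹ → T = 2π/N = 314.13 s ≈ 314 s.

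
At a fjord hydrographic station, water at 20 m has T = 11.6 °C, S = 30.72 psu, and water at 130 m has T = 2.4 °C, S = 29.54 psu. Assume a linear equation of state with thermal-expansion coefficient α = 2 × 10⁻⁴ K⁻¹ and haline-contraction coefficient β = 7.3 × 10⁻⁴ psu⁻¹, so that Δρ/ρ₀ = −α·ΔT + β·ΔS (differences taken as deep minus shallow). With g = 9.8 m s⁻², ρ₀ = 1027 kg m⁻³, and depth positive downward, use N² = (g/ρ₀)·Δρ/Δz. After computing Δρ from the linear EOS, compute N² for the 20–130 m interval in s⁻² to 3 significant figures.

ΔT = -9.2 K, ΔS = -1.18 psu (deep − shallow).
Δρ/ρ₀ = −αΔT + βΔS = 1.84 × 10⁻³ − 8.614 × 10⁻⁴ = 9.786 × 10⁻⁴, so Δρ ≈ 1.005 kg m⁻³.
N² = (g/ρ₀)·Δρ/Δz = g·(Δρ/ρ₀)/Δz = 9.8 × 9.786 × 10⁻⁴ / 110 = 8.7184 × 10⁻⁵ s⁻² ≈ 8.72 × 10⁻⁵ s⁻².

8.72 × 10⁻⁵ s⁻²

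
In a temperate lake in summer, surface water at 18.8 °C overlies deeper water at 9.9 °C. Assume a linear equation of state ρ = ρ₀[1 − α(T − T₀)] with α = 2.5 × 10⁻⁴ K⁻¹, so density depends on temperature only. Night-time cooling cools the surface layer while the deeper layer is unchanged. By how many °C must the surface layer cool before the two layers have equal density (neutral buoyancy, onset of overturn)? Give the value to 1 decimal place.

8.9 °C

With temperature the only control, equal density requires T_surf′ = T_deep.
T_surf′ = 9.9 °C.
Cooling required: 18.8 − 9.9 = 8.9 °C.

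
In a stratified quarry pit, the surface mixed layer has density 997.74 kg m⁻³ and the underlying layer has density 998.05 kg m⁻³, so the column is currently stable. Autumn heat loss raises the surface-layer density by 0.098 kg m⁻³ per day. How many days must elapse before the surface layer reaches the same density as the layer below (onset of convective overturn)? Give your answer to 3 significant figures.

Density deficit of the surface layer: 998.05 − 997.74 = 0.31 kg m⁻³.
Required change = 0.31 / 0.098 = 3.16 days.

3.16 days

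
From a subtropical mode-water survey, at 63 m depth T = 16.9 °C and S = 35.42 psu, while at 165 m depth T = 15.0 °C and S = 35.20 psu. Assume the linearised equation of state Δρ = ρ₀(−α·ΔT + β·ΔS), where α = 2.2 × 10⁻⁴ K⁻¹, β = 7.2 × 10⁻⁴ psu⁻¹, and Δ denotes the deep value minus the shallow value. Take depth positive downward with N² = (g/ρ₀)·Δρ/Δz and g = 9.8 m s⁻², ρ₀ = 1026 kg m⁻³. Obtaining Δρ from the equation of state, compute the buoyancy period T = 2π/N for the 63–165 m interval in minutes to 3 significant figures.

21.0 min

ΔT = -1.9 K, ΔS = -0.22 psu (deep − shallow).
Δρ/ρ₀ = −αΔT + βΔS = 4.18 × 10⁻⁴ − 1.584 × 10⁻⁴ = 2.596 × 10⁻⁴, so Δρ ≈ 0.2663 kg m⁻³.
N² = (g/ρ₀)·Δρ/Δz = g·(Δρ/ρ₀)/Δz = 9.8 × 2.596 × 10⁻⁴ / 102 = 2.4942 × 10⁻⁵ s⁻².
N = √(2.4942 × 10⁻⁵) = 4.9942 × 10⁻³ rad s⁻¹ → T = 2π/N = 1.2581 × 10³ s = 20.968 min ≈ 21.0 min.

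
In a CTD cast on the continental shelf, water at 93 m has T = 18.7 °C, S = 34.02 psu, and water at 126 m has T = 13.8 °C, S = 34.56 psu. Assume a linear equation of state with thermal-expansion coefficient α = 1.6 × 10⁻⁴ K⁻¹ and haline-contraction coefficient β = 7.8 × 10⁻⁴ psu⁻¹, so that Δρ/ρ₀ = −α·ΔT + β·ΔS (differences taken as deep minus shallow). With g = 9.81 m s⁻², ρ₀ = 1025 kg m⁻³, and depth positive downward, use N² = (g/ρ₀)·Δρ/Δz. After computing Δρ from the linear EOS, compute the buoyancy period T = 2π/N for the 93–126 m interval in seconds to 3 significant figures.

332 s

ΔT = -4.9 K, ΔS = +0.54 psu (deep − shallow).
Δρ/ρ₀ = −αΔT + βΔS = 7.84 × 10⁻⁴ + 4.212 × 10⁻⁴ = 1.2052 × 10⁻³, so Δρ ≈ 1.235 kg m⁻³.
N² = (g/ρ₀)·Δρ/Δz = g·(Δρ/ρ₀)/Δz = 9.81 × 1.2052 × 10⁻³ / 33 = 3.5827 × 10⁻⁴ s⁻².
N = √(3.5827 × 10⁻⁴) = 0.018928 rad s⁻¹ → T = 2π/N = 331.95 s ≈ 332 s.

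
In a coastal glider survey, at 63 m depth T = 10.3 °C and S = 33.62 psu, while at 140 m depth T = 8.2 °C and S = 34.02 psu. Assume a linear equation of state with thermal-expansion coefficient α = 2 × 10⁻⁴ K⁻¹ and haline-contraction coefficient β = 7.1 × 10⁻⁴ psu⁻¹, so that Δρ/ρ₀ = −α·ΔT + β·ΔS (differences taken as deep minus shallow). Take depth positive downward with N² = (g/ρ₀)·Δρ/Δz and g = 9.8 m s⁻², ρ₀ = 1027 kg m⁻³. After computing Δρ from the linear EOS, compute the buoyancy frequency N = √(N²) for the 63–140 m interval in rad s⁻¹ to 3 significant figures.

ΔT = -2.1 K, ΔS = +0.40 psu (deep − shallow).
Δρ/ρ₀ = −αΔT + βΔS = 4.20 × 10⁻⁴ + 2.84 × 10⁻⁴ = 7.04 × 10⁻⁴, so Δρ ≈ 0.7230 kg m⁻³.
N² = (g/ρ₀)·Δρ/Δz = g·(Δρ/ρ₀)/Δz = 9.8 × 7.04 × 10⁻⁴ / 77 = 8.9600 × 10⁻⁵ s⁻².
N = √(8.9600 × 10⁻⁵) = 9.4657 × 10⁻³ rad s⁻¹ ≈ 9.47 × 10⁻³ rad s⁻¹.

9.47 × 10⁻³ rad s⁻¹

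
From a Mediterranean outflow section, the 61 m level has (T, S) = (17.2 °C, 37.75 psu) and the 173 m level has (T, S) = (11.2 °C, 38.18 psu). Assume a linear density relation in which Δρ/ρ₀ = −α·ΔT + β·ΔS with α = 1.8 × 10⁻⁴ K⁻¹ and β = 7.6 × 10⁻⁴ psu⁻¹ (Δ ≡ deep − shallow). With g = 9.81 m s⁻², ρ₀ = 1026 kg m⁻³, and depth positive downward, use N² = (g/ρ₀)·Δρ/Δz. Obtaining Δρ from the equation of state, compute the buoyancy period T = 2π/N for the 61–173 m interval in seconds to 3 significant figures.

ΔT = -6.0 K, ΔS = +0.43 psu (deep − shallow).
Δρ/ρ₀ = −αΔT + βΔS = 1.08 × 10⁻³ + 3.268 × 10⁻⁴ = 1.4068 × 10⁻³, so Δρ ≈ 1.443 kg m⁻³.
N² = (g/ρ₀)·Δρ/Δz = g·(Δρ/ρ₀)/Δz = 9.81 × 1.4068 × 10⁻³ / 112 = 1.2322 × 10⁻⁴ s⁻².
N = √(1.2322 × 10⁻⁴) = 0.011100 rad s⁻¹ → T = 2π/N = 566.05 s ≈ 566 s.

566 s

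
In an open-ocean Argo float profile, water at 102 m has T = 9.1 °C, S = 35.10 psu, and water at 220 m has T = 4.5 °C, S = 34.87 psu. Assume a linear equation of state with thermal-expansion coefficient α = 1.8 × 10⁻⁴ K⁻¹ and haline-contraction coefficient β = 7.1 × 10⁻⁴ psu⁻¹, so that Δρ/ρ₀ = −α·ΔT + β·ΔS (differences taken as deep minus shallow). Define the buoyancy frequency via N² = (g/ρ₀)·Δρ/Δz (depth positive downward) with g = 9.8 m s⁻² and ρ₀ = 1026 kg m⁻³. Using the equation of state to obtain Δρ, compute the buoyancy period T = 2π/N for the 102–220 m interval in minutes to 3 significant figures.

14.1 min

ΔT = -4.6 K, ΔS = -0.23 psu (deep − shallow).
Δρ/ρ₀ = −αΔT + βΔS = 8.28 × 10⁻⁴ − 1.633 × 10⁻⁴ = 6.647 × 10⁻⁴, so Δρ ≈ 0.6820 kg m⁻³.
N² = (g/ρ₀)·Δρ/Δz = g·(Δρ/ρ₀)/Δz = 9.8 × 6.647 × 10⁻⁴ / 118 = 5.5204 × 10⁻⁵ s⁻².
N = √(5.5204 × 10⁻⁵) = 7.4299 × 10⁻³ rad s⁻¹ → T = 2π/N = 845.66 s = 14.094 min ≈ 14.1 min.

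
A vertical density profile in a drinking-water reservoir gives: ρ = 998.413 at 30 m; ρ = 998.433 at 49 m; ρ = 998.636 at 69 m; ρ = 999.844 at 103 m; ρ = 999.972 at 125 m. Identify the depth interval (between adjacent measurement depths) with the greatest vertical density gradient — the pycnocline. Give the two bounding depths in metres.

Compute the density gradient over each adjacent pair:
  30–49 m: Δρ/Δz = 0.020/19 = 1.1 × 10⁻³ kg m⁻⁴
  49–69 m: Δρ/Δz = 0.203/20 = 0.010 kg m⁻⁴
  69–103 m: Δρ/Δz = 1.208/34 = 0.036 kg m⁻⁴
  103–125 m: Δρ/Δz = 0.128/22 = 5.8 × 10⁻³ kg m⁻⁴
The largest gradient is in the 69–103 m interval — the pycnocline.

69–103 m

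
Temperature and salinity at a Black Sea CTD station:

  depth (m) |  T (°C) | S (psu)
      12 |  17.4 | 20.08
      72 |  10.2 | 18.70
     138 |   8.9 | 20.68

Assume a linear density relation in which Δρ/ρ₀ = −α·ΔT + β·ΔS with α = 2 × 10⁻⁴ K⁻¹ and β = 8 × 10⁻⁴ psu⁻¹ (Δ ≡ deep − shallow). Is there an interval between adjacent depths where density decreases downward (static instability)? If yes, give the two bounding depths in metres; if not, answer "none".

Evaluate Δρ/ρ₀ = −αΔT + βΔS across each adjacent pair:
  12–72 m: −αΔT+βΔS = −(2 × 10⁻⁴)(-7.2)+(8 × 10⁻⁴)(-1.38) = 3.4 × 10⁻⁴ → stable
  72–138 m: −αΔT+βΔS = −(2 × 10⁻⁴)(-1.3)+(8 × 10⁻⁴)(+1.98) = 1.8 × 10⁻³ → stable
Every interval has Δρ > 0: the column is stably stratified throughout.

none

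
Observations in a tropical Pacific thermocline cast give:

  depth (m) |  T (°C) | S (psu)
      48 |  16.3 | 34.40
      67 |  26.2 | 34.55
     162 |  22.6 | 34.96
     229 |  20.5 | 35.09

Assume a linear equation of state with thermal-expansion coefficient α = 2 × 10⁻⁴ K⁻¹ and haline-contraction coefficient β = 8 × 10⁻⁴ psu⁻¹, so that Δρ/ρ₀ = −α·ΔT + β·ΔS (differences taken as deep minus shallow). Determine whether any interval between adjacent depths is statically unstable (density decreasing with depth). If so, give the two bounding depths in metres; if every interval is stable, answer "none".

Evaluate Δρ/ρ₀ = −αΔT + βΔS across each adjacent pair:
  48–67 m: −αΔT+βΔS = −(2 × 10⁻⁴)(+9.9)+(8 × 10⁻⁴)(+0.15) = -1.9 × 10⁻³ → UNSTABLE
  67–162 m: −αΔT+βΔS = −(2 × 10⁻⁴)(-3.6)+(8 × 10⁻⁴)(+0.41) = 1.0 × 10⁻³ → stable
  162–229 m: −αΔT+βΔS = −(2 × 10⁻⁴)(-2.1)+(8 × 10⁻⁴)(+0.13) = 5.2 × 10⁻⁴ → stable
The 48–67 m interval has Δρ < 0: lighter water underlies denser water.

48–67 m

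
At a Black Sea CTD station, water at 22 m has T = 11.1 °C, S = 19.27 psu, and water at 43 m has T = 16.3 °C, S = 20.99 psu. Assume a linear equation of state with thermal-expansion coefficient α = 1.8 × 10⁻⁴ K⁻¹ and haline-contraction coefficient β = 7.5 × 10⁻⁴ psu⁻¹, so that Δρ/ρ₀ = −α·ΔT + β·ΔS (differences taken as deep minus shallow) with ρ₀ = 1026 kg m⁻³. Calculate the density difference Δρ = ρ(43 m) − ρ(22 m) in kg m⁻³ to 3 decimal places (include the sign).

+0.363 kg m⁻³

ΔT = +5.2 K, ΔS = +1.72 psu (deep − shallow).
Δρ/ρ₀ = −(1.8 × 10⁻⁴)(+5.2) + (7.5 × 10⁻⁴)(+1.72) = 3.54 × 10⁻⁴.
Δρ = 1026 × (3.54 × 10⁻⁴) = +0.363 kg m⁻³.
Positive Δρ: denser below, stable.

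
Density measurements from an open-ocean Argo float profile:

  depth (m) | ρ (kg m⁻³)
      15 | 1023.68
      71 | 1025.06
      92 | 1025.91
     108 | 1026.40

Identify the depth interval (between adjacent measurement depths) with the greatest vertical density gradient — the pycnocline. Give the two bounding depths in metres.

71–92 m

Compute the density gradient over each adjacent pair:
  15–71 m: Δρ/Δz = 1.38/56 = 0.025 kg m⁻⁴
  71–92 m: Δρ/Δz = 0.85/21 = 0.040 kg m⁻⁴
  92–108 m: Δρ/Δz = 0.49/16 = 0.031 kg m⁻⁴
The largest gradient is in the 71–92 m interval — the pycnocline.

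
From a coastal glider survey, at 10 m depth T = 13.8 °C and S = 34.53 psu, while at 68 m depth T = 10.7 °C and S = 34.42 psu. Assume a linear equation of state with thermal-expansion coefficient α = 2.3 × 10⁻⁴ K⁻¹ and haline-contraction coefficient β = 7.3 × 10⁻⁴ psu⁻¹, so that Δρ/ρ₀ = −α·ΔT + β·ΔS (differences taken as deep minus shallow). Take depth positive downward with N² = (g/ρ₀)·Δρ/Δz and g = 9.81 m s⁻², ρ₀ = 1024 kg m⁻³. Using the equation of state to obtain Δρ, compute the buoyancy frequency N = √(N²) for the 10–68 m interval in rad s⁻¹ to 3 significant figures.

0.0103 rad s⁻¹

ΔT = -3.1 K, ΔS = -0.11 psu (deep − shallow).
Δρ/ρ₀ = −αΔT + βΔS = 7.13 × 10⁻⁴ − 8.03 × 10⁻⁵ = 6.327 × 10⁻⁴, so Δρ ≈ 0.6479 kg m⁻³.
N² = (g/ρ₀)·Δρ/Δz = g·(Δρ/ρ₀)/Δz = 9.81 × 6.327 × 10⁻⁴ / 58 = 1.0701 × 10⁻⁴ s⁻².
N = √(1.0701 × 10⁻⁴) = 0.010345 rad s⁻¹ ≈ 0.0103 rad s⁻¹.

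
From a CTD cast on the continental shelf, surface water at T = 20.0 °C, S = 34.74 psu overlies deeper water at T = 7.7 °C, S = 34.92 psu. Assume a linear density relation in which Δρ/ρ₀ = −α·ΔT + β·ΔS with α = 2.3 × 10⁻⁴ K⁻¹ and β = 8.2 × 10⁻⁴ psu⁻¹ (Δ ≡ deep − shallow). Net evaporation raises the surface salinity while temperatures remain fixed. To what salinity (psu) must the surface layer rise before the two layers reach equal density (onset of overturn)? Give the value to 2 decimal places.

38.37 psu

Neutral buoyancy requires −α(T_deep − T_surf) + β(S_deep − S_surf′) = 0.
S_surf′ = S_deep − (α/β)·ΔT = 34.92 − (2.3 × 10⁻⁴/8.2 × 10⁻⁴)·(-12.3) = 38.3700 psu.
Increase required: 38.3700 − 34.74 = 3.6300 psu.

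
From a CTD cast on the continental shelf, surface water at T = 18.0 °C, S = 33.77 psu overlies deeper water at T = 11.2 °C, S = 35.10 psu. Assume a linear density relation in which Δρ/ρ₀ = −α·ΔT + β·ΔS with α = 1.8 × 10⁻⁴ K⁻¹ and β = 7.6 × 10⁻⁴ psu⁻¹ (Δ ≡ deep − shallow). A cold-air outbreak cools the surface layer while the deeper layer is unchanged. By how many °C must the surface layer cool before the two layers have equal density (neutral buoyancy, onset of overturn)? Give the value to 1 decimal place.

12.4 °C

Neutral buoyancy requires Δρ = 0, i.e. −α(T_deep − T_surf′) + β(S_deep − S_surf) = 0.
T_surf′ = T_deep − (β/α)·ΔS = 11.2 − (7.6 × 10⁻⁴/1.8 × 10⁻⁴)·(+1.33) = 5.584 °C.
Cooling required: 18.0 − (5.584) = 12.416 °C.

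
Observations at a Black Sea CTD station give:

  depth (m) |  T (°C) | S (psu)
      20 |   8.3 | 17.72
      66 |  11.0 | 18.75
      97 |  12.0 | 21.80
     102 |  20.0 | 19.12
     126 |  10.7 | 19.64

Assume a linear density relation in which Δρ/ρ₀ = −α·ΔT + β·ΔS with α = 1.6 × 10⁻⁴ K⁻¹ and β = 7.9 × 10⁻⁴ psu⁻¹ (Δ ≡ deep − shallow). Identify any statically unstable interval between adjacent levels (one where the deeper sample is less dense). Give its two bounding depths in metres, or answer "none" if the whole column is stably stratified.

Evaluate Δρ/ρ₀ = −αΔT + βΔS across each adjacent pair:
  20–66 m: −αΔT+βΔS = −(1.6 × 10⁻⁴)(+2.7)+(7.9 × 10⁻⁴)(+1.03) = 3.8 × 10⁻⁴ → stable
  66–97 m: −αΔT+βΔS = −(1.6 × 10⁻⁴)(+1.0)+(7.9 × 10⁻⁴)(+3.05) = 2.2 × 10⁻³ → stable
  97–102 m: −αΔT+βΔS = −(1.6 × 10⁻⁴)(+8.0)+(7.9 × 10⁻⁴)(-2.68) = -3.4 × 10⁻³ → UNSTABLE
  102–126 m: −αΔT+βΔS = −(1.6 × 10⁻⁴)(-9.3)+(7.9 × 10⁻⁴)(+0.52) = 1.9 × 10⁻³ → stable
The 97–102 m interval has Δρ < 0: lighter water underlies denser water.

97–102 m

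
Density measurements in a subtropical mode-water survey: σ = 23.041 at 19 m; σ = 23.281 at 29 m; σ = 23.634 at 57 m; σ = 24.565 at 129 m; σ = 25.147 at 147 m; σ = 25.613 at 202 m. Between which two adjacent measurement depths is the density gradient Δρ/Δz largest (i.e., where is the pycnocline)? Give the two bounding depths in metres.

Compute the density gradient over each adjacent pair:
  19–29 m: Δρ/Δz = 0.240/10 = 0.024 kg m⁻⁴
  29–57 m: Δρ/Δz = 0.353/28 = 0.013 kg m⁻⁴
  57–129 m: Δρ/Δz = 0.931/72 = 0.013 kg m⁻⁴
  129–147 m: Δρ/Δz = 0.582/18 = 0.032 kg m⁻⁴
  147–202 m: Δρ/Δz = 0.466/55 = 8.5 × 10⁻³ kg m⁻⁴
The largest gradient is in the 129–147 m interval — the pycnocline.

129–147 m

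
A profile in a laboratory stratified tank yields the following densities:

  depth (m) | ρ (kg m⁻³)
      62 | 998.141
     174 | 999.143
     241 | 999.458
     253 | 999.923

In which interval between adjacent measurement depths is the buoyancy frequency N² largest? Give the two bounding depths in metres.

241–253 m

Compute the density gradient over each adjacent pair:
  62–174 m: Δρ/Δz = 1.002/112 = 8.9 × 10⁻³ kg m⁻⁴
  174–241 m: Δρ/Δz = 0.315/67 = 4.7 × 10⁻³ kg m⁻⁴
  241–253 m: Δρ/Δz = 0.465/12 = 0.039 kg m⁻⁴
The largest gradient is in the 241–253 m interval — the pycnocline.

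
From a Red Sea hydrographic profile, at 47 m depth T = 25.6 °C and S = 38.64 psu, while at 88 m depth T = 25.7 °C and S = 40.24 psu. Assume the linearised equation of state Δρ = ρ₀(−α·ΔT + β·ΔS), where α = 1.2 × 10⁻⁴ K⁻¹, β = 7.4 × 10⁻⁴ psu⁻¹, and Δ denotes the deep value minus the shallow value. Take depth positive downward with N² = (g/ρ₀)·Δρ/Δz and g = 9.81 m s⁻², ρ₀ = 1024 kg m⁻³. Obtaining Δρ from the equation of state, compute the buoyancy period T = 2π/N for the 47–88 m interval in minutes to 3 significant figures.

6.25 min

ΔT = +0.1 K, ΔS = +1.60 psu (deep − shallow).
Δρ/ρ₀ = −αΔT + βΔS = -1.20 × 10⁻⁵ + 1.184 × 10⁻³ = 1.172 × 10⁻³, so Δρ ≈ 1.200 kg m⁻³.
N² = (g/ρ₀)·Δρ/Δz = g·(Δρ/ρ₀)/Δz = 9.81 × 1.172 × 10⁻³ / 41 = 2.8042 × 10⁻⁴ s⁻².
N = √(2.8042 × 10⁻⁴) = 0.016746 rad s⁻¹ → T = 2π/N = 375.21 s = 6.2535 min ≈ 6.25 min.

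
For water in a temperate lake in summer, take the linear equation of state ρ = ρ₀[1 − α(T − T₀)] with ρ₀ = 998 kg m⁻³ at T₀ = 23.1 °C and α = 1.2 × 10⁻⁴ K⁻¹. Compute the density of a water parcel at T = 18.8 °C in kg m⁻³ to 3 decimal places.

T − T₀ = -4.3 K.
Bracket = 1 − α·(-4.3) = 1 + (5.16 × 10⁻⁴) = 1.0005160.
ρ = 998 × 1.0005160 = 998.515 kg m⁻³.

998.515 kg m⁻³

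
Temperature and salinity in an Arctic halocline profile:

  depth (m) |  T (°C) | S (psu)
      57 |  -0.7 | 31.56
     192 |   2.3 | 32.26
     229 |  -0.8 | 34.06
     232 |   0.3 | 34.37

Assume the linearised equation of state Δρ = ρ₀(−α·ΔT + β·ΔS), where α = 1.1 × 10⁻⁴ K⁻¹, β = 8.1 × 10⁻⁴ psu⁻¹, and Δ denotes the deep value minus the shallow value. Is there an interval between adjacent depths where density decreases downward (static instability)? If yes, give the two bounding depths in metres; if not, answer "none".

Evaluate Δρ/ρ₀ = −αΔT + βΔS across each adjacent pair:
  57–192 m: −αΔT+βΔS = −(1.1 × 10⁻⁴)(+3.0)+(8.1 × 10⁻⁴)(+0.70) = 2.4 × 10⁻⁴ → stable
  192–229 m: −αΔT+βΔS = −(1.1 × 10⁻⁴)(-3.1)+(8.1 × 10⁻⁴)(+1.80) = 1.8 × 10⁻³ → stable
  229–232 m: −αΔT+βΔS = −(1.1 × 10⁻⁴)(+1.1)+(8.1 × 10⁻⁴)(+0.31) = 1.3 × 10⁻⁴ → stable
Every interval has Δρ > 0: the column is stably stratified throughout.

none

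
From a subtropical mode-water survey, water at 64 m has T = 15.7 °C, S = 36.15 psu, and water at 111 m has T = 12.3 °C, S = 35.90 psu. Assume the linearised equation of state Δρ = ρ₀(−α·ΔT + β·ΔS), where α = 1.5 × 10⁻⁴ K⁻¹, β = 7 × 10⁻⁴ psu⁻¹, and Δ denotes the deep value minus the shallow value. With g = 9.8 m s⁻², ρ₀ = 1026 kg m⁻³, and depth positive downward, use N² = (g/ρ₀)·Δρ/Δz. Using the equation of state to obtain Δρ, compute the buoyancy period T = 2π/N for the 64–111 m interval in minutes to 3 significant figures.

ΔT = -3.4 K, ΔS = -0.25 psu (deep − shallow).
Δρ/ρ₀ = −αΔT + βΔS = 5.10 × 10⁻⁴ − 1.75 × 10⁻⁴ = 3.35 × 10⁻⁴, so Δρ ≈ 0.3437 kg m⁻³.
N² = (g/ρ₀)·Δρ/Δz = g·(Δρ/ρ₀)/Δz = 9.8 × 3.35 × 10⁻⁴ / 47 = 6.9851 × 10⁻⁵ s⁻².
N = √(6.9851 × 10⁻⁵) = 8.3577 × 10⁻³ rad s⁻¹ → T = 2π/N = 751.78 s = 12.530 min ≈ 12.5 min.

12.5 min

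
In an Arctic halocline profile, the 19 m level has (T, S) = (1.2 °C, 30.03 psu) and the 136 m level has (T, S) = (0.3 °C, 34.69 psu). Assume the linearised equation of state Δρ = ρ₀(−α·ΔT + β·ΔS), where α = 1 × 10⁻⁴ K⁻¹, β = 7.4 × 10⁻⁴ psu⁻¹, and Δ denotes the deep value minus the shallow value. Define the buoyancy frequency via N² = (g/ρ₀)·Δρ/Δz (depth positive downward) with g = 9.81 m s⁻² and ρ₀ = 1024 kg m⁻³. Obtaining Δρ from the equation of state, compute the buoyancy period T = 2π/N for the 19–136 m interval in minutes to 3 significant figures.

6.08 min

ΔT = -0.9 K, ΔS = +4.66 psu (deep − shallow).
Δρ/ρ₀ = −αΔT + βΔS = 9.00 × 10⁻⁵ + 3.4484 × 10⁻³ = 3.5384 × 10⁻³, so Δρ ≈ 3.623 kg m⁻³.
N² = (g/ρ₀)·Δρ/Δz = g·(Δρ/ρ₀)/Δz = 9.81 × 3.5384 × 10⁻³ / 117 = 2.9668 × 10⁻⁴ s⁻².
N = √(2.9668 × 10⁻⁴) = 0.017224 rad s⁻¹ → T = 2π/N = 364.79 s = 6.0798 min ≈ 6.08 min.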